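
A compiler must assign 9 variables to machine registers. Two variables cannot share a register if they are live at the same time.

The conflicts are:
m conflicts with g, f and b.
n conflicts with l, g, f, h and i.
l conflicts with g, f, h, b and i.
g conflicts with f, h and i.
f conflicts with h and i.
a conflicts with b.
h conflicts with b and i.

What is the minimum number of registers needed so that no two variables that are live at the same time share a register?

6

n, l, g, f, h, i are mutually in conflict, so at least 6 registers are needed.
6 registers suffice: register 1 → {f, b}; register 2 → {m, a, h}; register 3 → {l}; register 4 → {g}; register 5 → {n}; register 6 → {i}. No two conflicting variables share a register.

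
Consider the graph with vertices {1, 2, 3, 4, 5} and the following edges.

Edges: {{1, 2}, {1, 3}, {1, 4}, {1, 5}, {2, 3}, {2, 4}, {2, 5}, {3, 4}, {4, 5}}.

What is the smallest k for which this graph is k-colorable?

4

1, 2, 4, 5 are mutually adjacent (a clique of size 4), so at least 4 colors are needed.
4 colors suffice: color a → {1}; color b → {4}; color c → {2}; color d → {3, 5}. No two adjacent vertices share a color.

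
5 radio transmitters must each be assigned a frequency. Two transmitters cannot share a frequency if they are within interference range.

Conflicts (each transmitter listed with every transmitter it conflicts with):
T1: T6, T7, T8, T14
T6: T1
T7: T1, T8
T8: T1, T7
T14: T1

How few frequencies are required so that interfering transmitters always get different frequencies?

T1, T7, T8 pairwise conflict, so at least 3 frequencies are needed.
3 frequencies suffice: frequency 1 → {T1}; frequency 2 → {T6, T8, T14}; frequency 3 → {T7}. Every pair that conflicts lands in different frequencies.

3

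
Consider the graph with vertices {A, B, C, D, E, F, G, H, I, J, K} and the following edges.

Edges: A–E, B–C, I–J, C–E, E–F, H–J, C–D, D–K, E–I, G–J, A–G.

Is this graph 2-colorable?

The cycle E-I-J-G-A-E has odd length 5, so it cannot be 2-colored; at least 3 colors are needed.
So 2 colors are not enough.

No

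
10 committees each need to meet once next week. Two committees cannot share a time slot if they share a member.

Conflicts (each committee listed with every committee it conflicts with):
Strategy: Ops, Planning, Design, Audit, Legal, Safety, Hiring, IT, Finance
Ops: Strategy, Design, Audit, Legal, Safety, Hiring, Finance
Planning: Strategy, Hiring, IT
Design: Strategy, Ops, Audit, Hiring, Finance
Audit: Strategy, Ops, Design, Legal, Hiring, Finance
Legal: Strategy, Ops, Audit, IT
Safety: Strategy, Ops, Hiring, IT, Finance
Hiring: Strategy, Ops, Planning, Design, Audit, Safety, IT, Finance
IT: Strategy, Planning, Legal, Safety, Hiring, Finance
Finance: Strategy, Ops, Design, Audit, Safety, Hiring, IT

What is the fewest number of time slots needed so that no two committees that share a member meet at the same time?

6

Strategy, Ops, Design, Audit, Hiring, Finance pairwise conflict, so at least 6 time slots are needed.
6 time slots suffice: time slot 1 → {Strategy}; time slot 2 → {Legal, Hiring}; time slot 3 → {Ops, IT}; time slot 4 → {Planning, Finance}; time slot 5 → {Audit, Safety}; time slot 6 → {Design}. Every pair that conflicts lands in different time slots.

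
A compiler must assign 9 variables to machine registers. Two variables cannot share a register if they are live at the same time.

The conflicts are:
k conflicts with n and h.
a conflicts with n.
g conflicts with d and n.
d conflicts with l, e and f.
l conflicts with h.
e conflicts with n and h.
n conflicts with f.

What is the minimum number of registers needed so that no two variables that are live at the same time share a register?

2

g and d conflict, so at least 2 registers are needed.
2 registers suffice: register 1 → {d, n, h}; register 2 → {k, a, g, l, e, f}. Every pair that conflicts lands in different registers.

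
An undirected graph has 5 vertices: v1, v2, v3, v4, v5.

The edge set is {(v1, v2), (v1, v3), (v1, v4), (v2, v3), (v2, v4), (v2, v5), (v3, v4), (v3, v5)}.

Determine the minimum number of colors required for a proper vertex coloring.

v1, v2, v3, v4 are pairwise adjacent (a clique of size 4), so at least 4 colors are needed.
One proper 4-coloring: v1=3, v2=1, v3=2, v4=4, v5=3. Each edge has distinct colors on its endpoints.

4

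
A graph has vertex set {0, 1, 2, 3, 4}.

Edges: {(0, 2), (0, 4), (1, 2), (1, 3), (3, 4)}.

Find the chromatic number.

3

The cycle 2-1-3-4-0-2 has odd length 5, so it cannot be 2-colored; at least 3 colors are needed.
3 colors suffice: 0=b, 1=b, 2=a, 3=a, 4=c. No two adjacent vertices share a color.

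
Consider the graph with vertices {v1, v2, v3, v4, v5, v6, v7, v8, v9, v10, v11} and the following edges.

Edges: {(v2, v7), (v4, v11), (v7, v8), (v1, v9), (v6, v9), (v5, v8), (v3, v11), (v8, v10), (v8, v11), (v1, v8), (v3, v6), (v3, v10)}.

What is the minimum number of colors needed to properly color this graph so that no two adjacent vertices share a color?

2

v5 and v8 are adjacent, so at least 2 colors are needed.
One proper 2-coloring: v1=blue, v2=red, v3=red, v4=red, v5=blue, v6=blue, v7=blue, v8=red, v9=red, v10=blue, v11=blue. No two adjacent vertices share a color.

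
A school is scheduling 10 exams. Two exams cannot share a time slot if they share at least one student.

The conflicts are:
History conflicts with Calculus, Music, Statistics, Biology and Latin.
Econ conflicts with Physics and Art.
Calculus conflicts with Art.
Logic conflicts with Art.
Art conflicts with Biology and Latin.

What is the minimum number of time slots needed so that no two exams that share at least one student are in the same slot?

2

History and Music conflict, so at least 2 time slots are needed.
2 time slots suffice: time slot 1 → {History, Physics, Art}; time slot 2 → {Econ, Calculus, Music, Logic, Statistics, Biology, Latin}. Each listed conflict is separated.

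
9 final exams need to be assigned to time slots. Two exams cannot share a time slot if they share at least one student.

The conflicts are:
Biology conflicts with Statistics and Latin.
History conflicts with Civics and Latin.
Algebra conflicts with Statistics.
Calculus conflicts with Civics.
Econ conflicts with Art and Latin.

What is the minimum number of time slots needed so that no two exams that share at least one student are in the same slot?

2

History and Latin conflict, so at least 2 time slots are needed.
2 time slots suffice: Biology=2, History=2, Algebra=2, Calculus=2, Econ=2, Statistics=1, Civics=1, Art=1, Latin=1. Each listed conflict is separated.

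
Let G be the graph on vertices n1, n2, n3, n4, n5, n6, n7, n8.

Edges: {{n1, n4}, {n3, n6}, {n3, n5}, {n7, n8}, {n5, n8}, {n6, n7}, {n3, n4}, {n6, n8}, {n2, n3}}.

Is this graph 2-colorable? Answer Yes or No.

n6, n7, n8 are mutually adjacent, so at least 3 colors are needed.
So 2 colors are not enough.

No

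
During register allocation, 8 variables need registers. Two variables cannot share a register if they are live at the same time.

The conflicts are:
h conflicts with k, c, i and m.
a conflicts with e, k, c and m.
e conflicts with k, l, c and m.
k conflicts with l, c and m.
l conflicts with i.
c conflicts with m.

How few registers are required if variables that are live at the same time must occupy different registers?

a, e, k, c, m pairwise conflict, so at least 5 registers are needed.
5 registers suffice: register 1 → {k, i}; register 2 → {l, c}; register 3 → {h, e}; register 4 → {m}; register 5 → {a}. No two conflicting variables share a register.

5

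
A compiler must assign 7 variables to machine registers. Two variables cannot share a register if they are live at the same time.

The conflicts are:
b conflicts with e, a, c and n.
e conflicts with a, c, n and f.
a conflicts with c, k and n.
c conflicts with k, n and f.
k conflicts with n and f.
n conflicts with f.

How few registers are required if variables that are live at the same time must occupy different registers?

5

b, e, a, c, n pairwise conflict, so at least 5 registers are needed.
5 registers suffice: register 1 → {c}; register 2 → {n}; register 3 → {e, k}; register 4 → {a, f}; register 5 → {b}. Each listed conflict is separated.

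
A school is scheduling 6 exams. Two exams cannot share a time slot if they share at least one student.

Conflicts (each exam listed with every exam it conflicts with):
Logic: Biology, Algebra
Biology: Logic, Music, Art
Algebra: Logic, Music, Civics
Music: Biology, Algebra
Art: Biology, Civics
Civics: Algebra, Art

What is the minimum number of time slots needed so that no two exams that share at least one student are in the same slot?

The cycle Civics-Art-Biology-Music-Algebra-Civics has odd length 5, so it cannot be 2-colored; at least 3 time slots are needed.
Using 3 time slots: Logic=2, Biology=1, Algebra=1, Music=2, Art=2, Civics=3. Every pair that conflicts lands in different time slots.

3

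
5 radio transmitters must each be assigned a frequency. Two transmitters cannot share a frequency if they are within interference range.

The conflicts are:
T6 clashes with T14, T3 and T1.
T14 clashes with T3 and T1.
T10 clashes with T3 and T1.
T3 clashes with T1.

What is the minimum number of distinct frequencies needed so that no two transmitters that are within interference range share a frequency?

4

T6, T14, T3, T1 all conflict with each other, so at least 4 frequencies are needed.
4 frequencies suffice: frequency 1 → {T3}; frequency 2 → {T1}; frequency 3 → {T6, T10}; frequency 4 → {T14}. Each listed conflict is separated.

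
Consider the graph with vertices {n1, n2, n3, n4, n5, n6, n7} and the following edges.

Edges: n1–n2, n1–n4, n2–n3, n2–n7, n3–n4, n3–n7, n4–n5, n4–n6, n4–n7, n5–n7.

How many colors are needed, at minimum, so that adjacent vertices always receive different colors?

3

n3, n4, n7 form a triangle, so at least 3 colors are needed.
3 colors suffice: n1=blue, n2=red, n3=green, n4=red, n5=green, n6=blue, n7=blue. No two adjacent vertices share a color.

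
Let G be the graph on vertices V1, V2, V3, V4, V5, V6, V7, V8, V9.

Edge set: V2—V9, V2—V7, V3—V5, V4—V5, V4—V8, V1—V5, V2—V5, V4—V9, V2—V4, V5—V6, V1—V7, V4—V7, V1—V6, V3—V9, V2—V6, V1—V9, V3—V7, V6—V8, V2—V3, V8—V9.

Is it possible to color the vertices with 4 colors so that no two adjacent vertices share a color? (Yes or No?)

The chromatic number is 3. V2, V5, V6 form a triangle, so at least 3 colors are needed.
A valid assignment using 3 colors: V1=1, V2=1, V3=3, V4=3, V5=2, V6=3, V7=2, V8=1, V9=2.
Since 4 ≥ 3, a proper 4-coloring certainly exists.

Yes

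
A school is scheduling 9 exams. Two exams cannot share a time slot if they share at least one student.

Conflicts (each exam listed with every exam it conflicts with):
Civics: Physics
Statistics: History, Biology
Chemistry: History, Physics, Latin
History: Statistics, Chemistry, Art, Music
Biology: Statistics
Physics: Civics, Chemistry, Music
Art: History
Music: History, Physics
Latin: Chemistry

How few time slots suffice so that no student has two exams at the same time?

2

Physics and Music conflict, so at least 2 time slots are needed.
2 time slots suffice: time slot 1 → {History, Biology, Physics, Latin}; time slot 2 → {Civics, Statistics, Chemistry, Art, Music}. No two conflicting exams share a time slot.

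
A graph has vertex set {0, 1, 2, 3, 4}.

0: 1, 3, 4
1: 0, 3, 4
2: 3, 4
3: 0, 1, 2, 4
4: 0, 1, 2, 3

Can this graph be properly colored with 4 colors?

Yes

The chromatic number is 4. 0, 1, 3, 4 form a clique, so at least 4 colors are needed.
4 colors suffice: 0=green, 1=yellow, 2=green, 3=blue, 4=red.
That is already a proper 4-coloring.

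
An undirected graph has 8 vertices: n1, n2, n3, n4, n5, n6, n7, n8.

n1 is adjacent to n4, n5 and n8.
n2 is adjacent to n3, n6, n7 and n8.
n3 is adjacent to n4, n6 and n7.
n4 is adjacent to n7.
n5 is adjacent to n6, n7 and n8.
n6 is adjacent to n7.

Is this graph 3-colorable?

No

n2, n3, n6, n7 are mutually adjacent (a clique of size 4), so at least 4 colors are needed.
So 3 colors are not enough.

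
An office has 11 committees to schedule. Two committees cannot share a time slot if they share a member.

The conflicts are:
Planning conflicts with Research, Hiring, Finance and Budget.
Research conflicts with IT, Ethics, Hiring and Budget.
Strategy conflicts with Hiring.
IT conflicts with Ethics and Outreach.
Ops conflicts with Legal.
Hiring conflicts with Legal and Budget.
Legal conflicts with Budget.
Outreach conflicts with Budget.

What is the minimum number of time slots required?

Planning, Research, Hiring, Budget are mutually in conflict, so at least 4 time slots are needed.
4 time slots suffice: time slot 1 → {Research, Strategy, Legal, Finance, Outreach}; time slot 2 → {IT, Ops, Hiring}; time slot 3 → {Ethics, Budget}; time slot 4 → {Planning}. Every pair that conflicts lands in different time slots.

4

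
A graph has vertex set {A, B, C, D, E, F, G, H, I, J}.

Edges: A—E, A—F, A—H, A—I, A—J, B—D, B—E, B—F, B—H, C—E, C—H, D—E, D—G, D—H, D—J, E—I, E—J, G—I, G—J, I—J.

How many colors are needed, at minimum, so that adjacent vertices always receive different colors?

4

A, E, I, J form a clique, so at least 4 colors are needed.
4 colors suffice: color 1 → {E, F, G, H}; color 2 → {A, C, D}; color 3 → {B, J}; color 4 → {I}. Each edge has distinct colors on its endpoints.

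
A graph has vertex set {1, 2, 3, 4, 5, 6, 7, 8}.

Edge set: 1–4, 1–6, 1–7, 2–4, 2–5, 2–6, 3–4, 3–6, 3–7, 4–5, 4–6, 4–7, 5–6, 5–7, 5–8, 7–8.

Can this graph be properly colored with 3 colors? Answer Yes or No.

No

2, 4, 5, 6 form a clique, so at least 4 colors are needed.
So 3 colors are not enough.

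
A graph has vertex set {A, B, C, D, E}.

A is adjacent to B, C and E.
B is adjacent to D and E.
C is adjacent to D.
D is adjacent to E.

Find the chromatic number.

3

A, B, E are pairwise adjacent, so at least 3 colors are needed.
3 colors suffice: A=blue, B=red, C=red, D=blue, E=green. Every edge joins two different colors.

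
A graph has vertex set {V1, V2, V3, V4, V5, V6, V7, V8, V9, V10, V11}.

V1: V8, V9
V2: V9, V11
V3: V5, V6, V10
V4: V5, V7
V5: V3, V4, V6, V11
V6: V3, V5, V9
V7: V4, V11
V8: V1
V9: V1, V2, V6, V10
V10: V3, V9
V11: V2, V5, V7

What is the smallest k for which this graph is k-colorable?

V3, V5, V6 form a triangle, so at least 3 colors are needed.
3 colors suffice: color 1 → {V5, V7, V8, V9}; color 2 → {V1, V3, V4, V11}; color 3 → {V2, V6, V10}. Each edge has distinct colors on its endpoints.

3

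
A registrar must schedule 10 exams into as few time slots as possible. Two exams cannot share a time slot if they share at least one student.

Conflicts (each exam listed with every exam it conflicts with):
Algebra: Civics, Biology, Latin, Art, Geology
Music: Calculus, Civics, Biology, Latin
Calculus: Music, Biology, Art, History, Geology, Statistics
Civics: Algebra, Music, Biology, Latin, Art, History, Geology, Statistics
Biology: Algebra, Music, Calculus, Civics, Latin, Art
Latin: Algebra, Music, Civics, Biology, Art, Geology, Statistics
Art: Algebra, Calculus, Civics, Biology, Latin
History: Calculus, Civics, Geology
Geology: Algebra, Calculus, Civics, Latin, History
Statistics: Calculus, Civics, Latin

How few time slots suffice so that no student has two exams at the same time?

Algebra, Civics, Biology, Latin, Art are mutually in conflict, so at least 5 time slots are needed.
Using 5 time slots: Algebra=5, Music=4, Calculus=1, Civics=1, Biology=3, Latin=2, Art=4, History=2, Geology=3, Statistics=3. No two conflicting exams share a time slot.

5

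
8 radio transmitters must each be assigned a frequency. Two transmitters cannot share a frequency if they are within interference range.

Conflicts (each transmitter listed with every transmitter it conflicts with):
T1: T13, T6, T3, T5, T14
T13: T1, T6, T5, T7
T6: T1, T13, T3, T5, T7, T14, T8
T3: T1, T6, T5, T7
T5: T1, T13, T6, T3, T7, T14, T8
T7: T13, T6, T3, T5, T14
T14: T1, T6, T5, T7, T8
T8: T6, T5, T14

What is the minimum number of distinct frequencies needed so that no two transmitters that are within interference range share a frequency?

4

T1, T6, T5, T14 are mutually in conflict, so at least 4 frequencies are needed.
4 frequencies suffice: frequency 1 → {T6}; frequency 2 → {T5}; frequency 3 → {T13, T3, T14}; frequency 4 → {T1, T7, T8}. Every pair that conflicts lands in different frequencies.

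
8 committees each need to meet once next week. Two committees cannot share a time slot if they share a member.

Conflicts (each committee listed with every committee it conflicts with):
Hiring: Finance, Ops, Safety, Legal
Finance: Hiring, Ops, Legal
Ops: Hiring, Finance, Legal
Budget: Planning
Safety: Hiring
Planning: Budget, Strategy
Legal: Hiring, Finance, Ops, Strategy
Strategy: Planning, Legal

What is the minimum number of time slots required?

4

Hiring, Finance, Ops, Legal are mutually in conflict, so at least 4 time slots are needed.
4 time slots suffice: time slot 1 → {Safety, Planning, Legal}; time slot 2 → {Hiring, Budget, Strategy}; time slot 3 → {Ops}; time slot 4 → {Finance}. No two conflicting committees share a time slot.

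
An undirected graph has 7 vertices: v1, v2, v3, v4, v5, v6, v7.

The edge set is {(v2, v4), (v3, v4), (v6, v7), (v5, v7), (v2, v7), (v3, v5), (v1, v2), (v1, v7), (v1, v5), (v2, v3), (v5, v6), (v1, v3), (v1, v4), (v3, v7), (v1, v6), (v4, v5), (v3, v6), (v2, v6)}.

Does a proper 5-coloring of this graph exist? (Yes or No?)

Yes

The chromatic number is 5. v1, v2, v3, v6, v7 are mutually adjacent (a clique of size 5), so at least 5 colors are needed.
One proper 5-coloring: v1=R, v2=Y, v3=B, v4=G, v5=Y, v6=G, v7=P.
That is already a proper 5-coloring.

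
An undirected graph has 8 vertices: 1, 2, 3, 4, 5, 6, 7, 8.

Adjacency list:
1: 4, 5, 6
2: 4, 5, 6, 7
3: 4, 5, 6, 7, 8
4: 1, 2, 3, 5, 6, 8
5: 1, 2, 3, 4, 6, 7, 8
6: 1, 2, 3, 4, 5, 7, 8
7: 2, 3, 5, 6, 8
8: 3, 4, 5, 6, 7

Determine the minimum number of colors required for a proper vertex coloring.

3, 5, 6, 7, 8 are pairwise adjacent (a clique of size 5), so at least 5 colors are needed.
5 colors suffice: 1=yellow, 2=yellow, 3=purple, 4=green, 5=red, 6=blue, 7=green, 8=yellow. Every edge joins two different colors.

5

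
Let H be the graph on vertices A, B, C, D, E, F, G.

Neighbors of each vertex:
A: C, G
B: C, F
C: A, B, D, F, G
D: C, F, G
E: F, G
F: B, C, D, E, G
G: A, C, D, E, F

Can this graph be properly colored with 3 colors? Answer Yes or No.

No

C, D, F, G form a clique, so at least 4 colors are needed.
So 3 colors are not enough.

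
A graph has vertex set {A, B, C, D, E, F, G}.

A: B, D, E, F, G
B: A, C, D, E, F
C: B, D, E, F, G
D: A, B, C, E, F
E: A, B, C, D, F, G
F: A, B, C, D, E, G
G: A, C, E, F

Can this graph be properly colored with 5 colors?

The chromatic number is 5. A, B, D, E, F are pairwise adjacent (a clique of size 5), so at least 5 colors are needed.
A valid assignment using 5 colors: A=green, B=yellow, C=green, D=purple, E=blue, F=red, G=yellow.
That is already a proper 5-coloring.

Yes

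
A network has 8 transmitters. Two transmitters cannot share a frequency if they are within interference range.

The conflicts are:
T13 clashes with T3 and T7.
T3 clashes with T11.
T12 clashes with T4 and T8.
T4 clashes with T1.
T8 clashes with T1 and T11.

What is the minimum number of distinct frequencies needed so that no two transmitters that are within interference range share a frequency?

T12 and T8 conflict, so at least 2 frequencies are needed.
2 frequencies suffice: frequency 1 → {T3, T4, T7, T8}; frequency 2 → {T13, T12, T1, T11}. No two conflicting transmitters share a frequency.

2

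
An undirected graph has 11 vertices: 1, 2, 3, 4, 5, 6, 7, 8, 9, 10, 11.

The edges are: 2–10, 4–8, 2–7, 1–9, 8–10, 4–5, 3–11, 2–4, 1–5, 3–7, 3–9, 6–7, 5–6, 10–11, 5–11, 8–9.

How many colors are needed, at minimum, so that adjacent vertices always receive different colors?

The cycle 11-5-1-9-3-11 has odd length 5, so it cannot be 2-colored; at least 3 colors are needed.
3 colors suffice: color red → {3, 5, 10}; color blue → {4, 7, 9, 11}; color green → {1, 2, 6, 8}. Every edge joins two different colors.

3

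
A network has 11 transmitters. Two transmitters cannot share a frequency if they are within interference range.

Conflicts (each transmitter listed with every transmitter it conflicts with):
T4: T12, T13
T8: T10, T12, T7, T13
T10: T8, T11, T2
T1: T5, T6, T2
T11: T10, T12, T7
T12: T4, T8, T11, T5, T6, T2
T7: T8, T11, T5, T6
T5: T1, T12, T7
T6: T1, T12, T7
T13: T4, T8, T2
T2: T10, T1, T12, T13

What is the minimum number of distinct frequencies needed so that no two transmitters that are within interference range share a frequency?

2

T4 and T12 conflict, so at least 2 frequencies are needed.
A valid assignment using 2 frequencies: T4=2, T8=2, T10=1, T1=1, T11=2, T12=1, T7=1, T5=2, T6=2, T13=1, T2=2. No two conflicting transmitters share a frequency.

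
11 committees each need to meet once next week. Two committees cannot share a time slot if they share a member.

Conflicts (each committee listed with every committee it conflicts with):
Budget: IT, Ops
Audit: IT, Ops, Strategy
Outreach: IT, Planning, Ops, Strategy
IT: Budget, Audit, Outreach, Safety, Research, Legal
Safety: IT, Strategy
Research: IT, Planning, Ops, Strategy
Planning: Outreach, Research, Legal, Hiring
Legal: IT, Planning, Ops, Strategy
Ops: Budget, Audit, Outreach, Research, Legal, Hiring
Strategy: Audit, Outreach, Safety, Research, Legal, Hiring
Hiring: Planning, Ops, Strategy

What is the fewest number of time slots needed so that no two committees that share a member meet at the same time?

2

Planning and Legal conflict, so at least 2 time slots are needed.
2 time slots suffice: time slot 1 → {IT, Planning, Ops, Strategy}; time slot 2 → {Budget, Audit, Outreach, Safety, Research, Legal, Hiring}. Each listed conflict is separated.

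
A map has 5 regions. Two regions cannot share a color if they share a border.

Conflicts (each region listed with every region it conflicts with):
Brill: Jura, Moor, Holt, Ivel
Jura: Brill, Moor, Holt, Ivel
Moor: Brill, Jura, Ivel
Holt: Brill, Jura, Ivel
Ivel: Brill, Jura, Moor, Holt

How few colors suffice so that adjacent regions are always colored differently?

4

Brill, Jura, Holt, Ivel all conflict with each other, so at least 4 colors are needed.
One proper 4-coloring: Brill=2, Jura=1, Moor=4, Holt=4, Ivel=3. Each listed conflict is separated.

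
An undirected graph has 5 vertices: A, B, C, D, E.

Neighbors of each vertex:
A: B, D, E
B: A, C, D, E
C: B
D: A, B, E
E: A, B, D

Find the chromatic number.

4

A, B, D, E form a clique, so at least 4 colors are needed.
4 colors suffice: color red → {B}; color blue → {C, E}; color green → {D}; color yellow → {A}. Every edge joins two different colors.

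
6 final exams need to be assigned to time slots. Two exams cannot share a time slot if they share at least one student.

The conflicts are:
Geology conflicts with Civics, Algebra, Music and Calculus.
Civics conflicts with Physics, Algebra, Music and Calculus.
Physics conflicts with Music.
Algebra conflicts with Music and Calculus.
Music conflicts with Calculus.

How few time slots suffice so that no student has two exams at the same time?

5

Geology, Civics, Algebra, Music, Calculus all conflict with each other, so at least 5 time slots are needed.
A valid assignment using 5 time slots: Geology=5, Civics=2, Physics=3, Algebra=4, Music=1, Calculus=3. Every pair that conflicts lands in different time slots.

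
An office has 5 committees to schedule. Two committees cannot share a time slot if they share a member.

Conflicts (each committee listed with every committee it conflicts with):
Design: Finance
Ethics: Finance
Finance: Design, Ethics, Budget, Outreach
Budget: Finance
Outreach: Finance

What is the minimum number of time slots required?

2

Finance and Outreach conflict, so at least 2 time slots are needed.
A valid assignment using 2 time slots: Design=2, Ethics=2, Finance=1, Budget=2, Outreach=2. No two conflicting committees share a time slot.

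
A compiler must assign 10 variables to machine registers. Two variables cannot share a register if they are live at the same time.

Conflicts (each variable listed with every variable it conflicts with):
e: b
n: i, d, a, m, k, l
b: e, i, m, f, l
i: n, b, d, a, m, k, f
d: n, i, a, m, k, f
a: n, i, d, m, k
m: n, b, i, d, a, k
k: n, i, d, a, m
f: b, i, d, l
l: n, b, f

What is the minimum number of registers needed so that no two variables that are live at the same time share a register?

n, i, d, a, m, k are mutually in conflict, so at least 6 registers are needed.
6 registers suffice: e=1, n=2, b=2, i=1, d=3, a=5, m=4, k=6, f=4, l=1. Every pair that conflicts lands in different registers.

6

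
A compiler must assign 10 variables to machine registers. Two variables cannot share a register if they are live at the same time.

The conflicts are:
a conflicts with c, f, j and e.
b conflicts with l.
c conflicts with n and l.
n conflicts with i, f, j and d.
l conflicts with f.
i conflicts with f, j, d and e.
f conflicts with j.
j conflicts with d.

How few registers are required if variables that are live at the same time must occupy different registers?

4

n, i, f, j all conflict with each other, so at least 4 registers are needed.
4 registers suffice: register 1 → {b, c, f, d, e}; register 2 → {a, l, i}; register 3 → {j}; register 4 → {n}. Each listed conflict is separated.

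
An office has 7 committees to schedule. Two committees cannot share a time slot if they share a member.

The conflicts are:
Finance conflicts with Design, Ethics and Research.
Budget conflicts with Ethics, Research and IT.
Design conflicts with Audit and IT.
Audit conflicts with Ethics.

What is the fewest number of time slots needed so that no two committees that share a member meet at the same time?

3

The cycle Design-Finance-Research-Budget-IT-Design has odd length 5, so it cannot be 2-colored; at least 3 time slots are needed.
3 time slots suffice: Finance=1, Budget=1, Design=2, Audit=1, Ethics=2, Research=2, IT=3. No two conflicting committees share a time slot.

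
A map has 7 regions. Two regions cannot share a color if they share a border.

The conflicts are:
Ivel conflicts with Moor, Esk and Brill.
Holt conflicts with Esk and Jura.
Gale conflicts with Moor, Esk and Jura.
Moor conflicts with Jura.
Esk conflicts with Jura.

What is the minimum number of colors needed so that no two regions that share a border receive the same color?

Gale, Esk, Jura all conflict with each other, so at least 3 colors are needed.
3 colors suffice: color 1 → {Moor, Esk, Brill}; color 2 → {Ivel, Jura}; color 3 → {Holt, Gale}. Every pair that conflicts lands in different colors.

3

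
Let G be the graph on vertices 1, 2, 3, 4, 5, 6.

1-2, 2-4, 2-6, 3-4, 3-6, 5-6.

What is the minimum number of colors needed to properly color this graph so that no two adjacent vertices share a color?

5 and 6 are adjacent, so at least 2 colors are needed.
2 colors suffice: color a → {2, 3, 5}; color b → {1, 4, 6}. Each edge has distinct colors on its endpoints.

2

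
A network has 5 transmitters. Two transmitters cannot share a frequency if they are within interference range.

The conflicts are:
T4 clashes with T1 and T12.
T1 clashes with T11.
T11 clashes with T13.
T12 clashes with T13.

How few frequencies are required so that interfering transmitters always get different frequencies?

3

The cycle T11-T1-T4-T12-T13-T11 has odd length 5, so it cannot be 2-colored; at least 3 frequencies are needed.
3 frequencies suffice: frequency 1 → {T4, T13}; frequency 2 → {T1, T12}; frequency 3 → {T11}. Every pair that conflicts lands in different frequencies.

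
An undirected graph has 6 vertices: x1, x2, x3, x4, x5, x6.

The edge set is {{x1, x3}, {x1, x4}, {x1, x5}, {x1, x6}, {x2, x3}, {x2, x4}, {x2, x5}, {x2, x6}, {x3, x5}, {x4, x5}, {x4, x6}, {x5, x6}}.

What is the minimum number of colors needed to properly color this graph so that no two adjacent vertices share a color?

4

x1, x4, x5, x6 are mutually adjacent (a clique of size 4), so at least 4 colors are needed.
One proper 4-coloring: x1=4, x2=4, x3=2, x4=3, x5=1, x6=2. No two adjacent vertices share a color.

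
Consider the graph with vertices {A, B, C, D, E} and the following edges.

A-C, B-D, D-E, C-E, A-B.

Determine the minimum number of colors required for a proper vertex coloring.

The cycle B-D-E-C-A-B has odd length 5, so it cannot be 2-colored; at least 3 colors are needed.
3 colors suffice: A=2, B=1, C=3, D=2, E=1. Each edge has distinct colors on its endpoints.

3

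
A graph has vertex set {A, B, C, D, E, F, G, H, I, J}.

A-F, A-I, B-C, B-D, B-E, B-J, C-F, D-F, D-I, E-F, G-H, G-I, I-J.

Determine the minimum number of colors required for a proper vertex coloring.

2

B and D are adjacent, so at least 2 colors are needed.
2 colors suffice: color 1 → {B, F, H, I}; color 2 → {A, C, D, E, G, J}. Every edge joins two different colors.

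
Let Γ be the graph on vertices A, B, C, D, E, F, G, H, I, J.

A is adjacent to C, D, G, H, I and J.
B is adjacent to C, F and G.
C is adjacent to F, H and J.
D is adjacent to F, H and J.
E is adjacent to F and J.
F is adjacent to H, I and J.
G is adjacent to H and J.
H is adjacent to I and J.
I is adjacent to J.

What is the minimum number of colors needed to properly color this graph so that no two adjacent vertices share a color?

A, D, H, J form a clique, so at least 4 colors are needed.
A valid assignment using 4 colors: A=3, B=1, C=4, D=4, E=2, F=3, G=4, H=2, I=4, J=1. Every edge joins two different colors.

4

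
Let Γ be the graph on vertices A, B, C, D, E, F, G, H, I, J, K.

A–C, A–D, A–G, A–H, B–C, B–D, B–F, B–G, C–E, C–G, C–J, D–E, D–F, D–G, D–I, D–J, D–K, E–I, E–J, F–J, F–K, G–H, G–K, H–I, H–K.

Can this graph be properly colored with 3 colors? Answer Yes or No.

The chromatic number is 3. B, D, G form a triangle, so at least 3 colors are needed.
3 colors suffice: A=green, B=green, C=red, D=red, E=blue, F=blue, G=blue, H=red, I=green, J=green, K=green.
That is already a proper 3-coloring.

Yes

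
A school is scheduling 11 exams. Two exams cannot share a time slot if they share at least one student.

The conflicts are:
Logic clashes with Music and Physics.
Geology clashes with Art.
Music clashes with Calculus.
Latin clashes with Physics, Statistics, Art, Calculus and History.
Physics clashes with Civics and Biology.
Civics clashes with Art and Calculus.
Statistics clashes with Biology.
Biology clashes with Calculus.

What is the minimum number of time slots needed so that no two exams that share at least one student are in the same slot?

3

The cycle Civics-Calculus-Music-Logic-Physics-Civics has odd length 5, so it cannot be 2-colored; at least 3 time slots are needed.
A valid assignment using 3 time slots: Logic=3, Geology=1, Music=1, Latin=1, Physics=2, Civics=1, Statistics=2, Art=2, Biology=1, Calculus=2, History=2. No two conflicting exams share a time slot.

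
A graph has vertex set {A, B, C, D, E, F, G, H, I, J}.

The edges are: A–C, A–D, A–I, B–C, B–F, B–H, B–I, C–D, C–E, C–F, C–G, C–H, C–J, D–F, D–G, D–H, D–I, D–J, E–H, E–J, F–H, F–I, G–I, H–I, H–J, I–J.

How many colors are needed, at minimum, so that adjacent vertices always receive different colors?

4

B, F, H, I are mutually adjacent (a clique of size 4), so at least 4 colors are needed.
4 colors suffice: color red → {C, I}; color blue → {A, G, H}; color green → {B, D, E}; color yellow → {F, J}. Every edge joins two different colors.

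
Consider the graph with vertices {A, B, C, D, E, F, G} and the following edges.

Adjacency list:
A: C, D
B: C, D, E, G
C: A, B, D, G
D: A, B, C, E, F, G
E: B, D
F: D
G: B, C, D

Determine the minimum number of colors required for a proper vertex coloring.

B, C, D, G form a clique, so at least 4 colors are needed.
One proper 4-coloring: A=2, B=2, C=3, D=1, E=3, F=2, G=4. Every edge joins two different colors.

4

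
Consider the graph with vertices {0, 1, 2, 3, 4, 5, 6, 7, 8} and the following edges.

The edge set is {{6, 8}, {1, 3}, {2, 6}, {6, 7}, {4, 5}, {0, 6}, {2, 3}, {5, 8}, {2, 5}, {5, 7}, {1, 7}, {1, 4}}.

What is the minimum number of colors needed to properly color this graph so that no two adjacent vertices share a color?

3

The cycle 5-2-3-1-4-5 has odd length 5, so it cannot be 2-colored; at least 3 colors are needed.
3 colors suffice: color a → {1, 5, 6}; color b → {0, 2, 4, 7, 8}; color c → {3}. No two adjacent vertices share a color.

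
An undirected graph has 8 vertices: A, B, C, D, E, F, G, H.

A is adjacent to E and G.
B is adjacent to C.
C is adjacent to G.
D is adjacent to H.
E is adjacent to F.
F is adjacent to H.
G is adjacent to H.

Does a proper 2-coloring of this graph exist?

No

The cycle G-A-E-F-H-G has odd length 5, so it cannot be 2-colored; at least 3 colors are needed.
So 2 colors are not enough.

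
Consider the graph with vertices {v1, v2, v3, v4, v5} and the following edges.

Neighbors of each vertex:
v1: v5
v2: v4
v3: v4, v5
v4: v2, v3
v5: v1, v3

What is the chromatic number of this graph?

v1 and v5 are adjacent, so at least 2 colors are needed.
2 colors suffice: color R → {v4, v5}; color B → {v1, v2, v3}. Every edge joins two different colors.

2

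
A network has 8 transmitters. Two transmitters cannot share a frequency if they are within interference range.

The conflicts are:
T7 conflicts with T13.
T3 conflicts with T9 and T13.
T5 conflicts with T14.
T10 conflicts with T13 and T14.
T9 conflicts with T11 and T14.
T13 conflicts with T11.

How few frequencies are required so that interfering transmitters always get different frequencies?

3

The cycle T13-T11-T9-T14-T10-T13 has odd length 5, so it cannot be 2-colored; at least 3 frequencies are needed.
3 frequencies suffice: frequency 1 → {T5, T9, T13}; frequency 2 → {T7, T3, T11, T14}; frequency 3 → {T10}. No two conflicting transmitters share a frequency.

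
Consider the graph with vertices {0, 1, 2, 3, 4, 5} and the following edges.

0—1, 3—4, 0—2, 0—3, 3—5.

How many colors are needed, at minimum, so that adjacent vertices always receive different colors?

2

0 and 2 are adjacent, so at least 2 colors are needed.
2 colors suffice: color red → {0, 4, 5}; color blue → {1, 2, 3}. No two adjacent vertices share a color.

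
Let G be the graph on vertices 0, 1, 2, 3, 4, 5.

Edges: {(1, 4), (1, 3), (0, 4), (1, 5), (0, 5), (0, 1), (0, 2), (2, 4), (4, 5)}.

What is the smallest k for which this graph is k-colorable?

4

0, 1, 4, 5 form a clique, so at least 4 colors are needed.
4 colors suffice: color a → {3, 4}; color b → {1, 2}; color c → {0}; color d → {5}. No two adjacent vertices share a color.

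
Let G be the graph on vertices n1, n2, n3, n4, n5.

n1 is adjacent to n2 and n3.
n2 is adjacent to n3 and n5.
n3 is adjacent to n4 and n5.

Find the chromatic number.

3

n1, n2, n3 are pairwise adjacent, so at least 3 colors are needed.
One proper 3-coloring: n1=green, n2=blue, n3=red, n4=blue, n5=green. Each edge has distinct colors on its endpoints.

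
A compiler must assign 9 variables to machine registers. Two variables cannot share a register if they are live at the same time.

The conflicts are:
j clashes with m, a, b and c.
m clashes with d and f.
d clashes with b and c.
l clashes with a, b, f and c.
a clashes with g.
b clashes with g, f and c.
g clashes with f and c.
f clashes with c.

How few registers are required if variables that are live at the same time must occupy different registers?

l, b, f, c are mutually in conflict, so at least 4 registers are needed.
4 registers suffice: register 1 → {m, a, b}; register 2 → {c}; register 3 → {j, d, f}; register 4 → {l, g}. Each listed conflict is separated.

4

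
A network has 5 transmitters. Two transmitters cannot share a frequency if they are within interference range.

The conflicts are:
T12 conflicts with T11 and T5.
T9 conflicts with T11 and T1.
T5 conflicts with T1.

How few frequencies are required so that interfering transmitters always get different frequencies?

The cycle T9-T11-T12-T5-T1-T9 has odd length 5, so it cannot be 2-colored; at least 3 frequencies are needed.
3 frequencies suffice: frequency 1 → {T12, T9}; frequency 2 → {T11, T1}; frequency 3 → {T5}. Every pair that conflicts lands in different frequencies.

3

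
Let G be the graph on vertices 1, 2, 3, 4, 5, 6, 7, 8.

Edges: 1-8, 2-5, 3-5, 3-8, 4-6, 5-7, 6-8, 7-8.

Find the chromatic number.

5 and 7 are adjacent, so at least 2 colors are needed.
One proper 2-coloring: 1=b, 2=b, 3=b, 4=a, 5=a, 6=b, 7=b, 8=a. Each edge has distinct colors on its endpoints.

2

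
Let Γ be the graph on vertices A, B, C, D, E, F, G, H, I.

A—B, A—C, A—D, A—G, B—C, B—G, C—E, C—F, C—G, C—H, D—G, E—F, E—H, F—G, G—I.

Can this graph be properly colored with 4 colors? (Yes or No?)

The chromatic number is 4. A, B, C, G are pairwise adjacent (a clique of size 4), so at least 4 colors are needed.
4 colors suffice: color 1 → {C, D, I}; color 2 → {E, G}; color 3 → {A, F, H}; color 4 → {B}.
That is already a proper 4-coloring.

Yes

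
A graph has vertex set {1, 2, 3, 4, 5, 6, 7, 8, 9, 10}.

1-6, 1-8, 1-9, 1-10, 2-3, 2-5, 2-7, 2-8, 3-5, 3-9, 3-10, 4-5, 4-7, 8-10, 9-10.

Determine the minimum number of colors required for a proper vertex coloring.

3

1, 8, 10 form a triangle, so at least 3 colors are needed.
3 colors suffice: 1=a, 2=b, 3=a, 4=a, 5=c, 6=b, 7=c, 8=c, 9=c, 10=b. No two adjacent vertices share a color.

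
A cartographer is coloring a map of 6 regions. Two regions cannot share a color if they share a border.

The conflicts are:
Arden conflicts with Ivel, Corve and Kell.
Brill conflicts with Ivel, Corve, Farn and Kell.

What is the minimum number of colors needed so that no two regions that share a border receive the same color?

2

Brill and Farn conflict, so at least 2 colors are needed.
A valid assignment using 2 colors: Arden=1, Brill=1, Ivel=2, Corve=2, Farn=2, Kell=2. Every pair that conflicts lands in different colors.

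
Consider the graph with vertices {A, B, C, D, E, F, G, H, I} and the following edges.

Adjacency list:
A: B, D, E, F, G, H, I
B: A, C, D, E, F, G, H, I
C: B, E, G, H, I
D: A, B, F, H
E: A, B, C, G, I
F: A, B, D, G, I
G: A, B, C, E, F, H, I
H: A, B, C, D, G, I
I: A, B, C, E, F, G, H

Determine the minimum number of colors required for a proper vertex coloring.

A, B, G, H, I are mutually adjacent (a clique of size 5), so at least 5 colors are needed.
One proper 5-coloring: A=green, B=red, C=green, D=blue, E=purple, F=purple, G=yellow, H=purple, I=blue. Every edge joins two different colors.

5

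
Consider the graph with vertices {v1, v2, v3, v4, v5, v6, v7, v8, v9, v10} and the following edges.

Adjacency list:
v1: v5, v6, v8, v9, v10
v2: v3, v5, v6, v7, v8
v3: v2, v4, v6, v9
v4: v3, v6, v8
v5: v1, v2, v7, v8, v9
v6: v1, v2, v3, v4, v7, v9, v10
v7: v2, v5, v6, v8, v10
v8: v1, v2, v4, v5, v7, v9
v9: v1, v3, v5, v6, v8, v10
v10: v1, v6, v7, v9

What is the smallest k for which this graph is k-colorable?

v1, v6, v9, v10 form a clique, so at least 4 colors are needed.
A valid assignment using 4 colors: v1=4, v2=2, v3=3, v4=2, v5=3, v6=1, v7=4, v8=1, v9=2, v10=3. Every edge joins two different colors.

4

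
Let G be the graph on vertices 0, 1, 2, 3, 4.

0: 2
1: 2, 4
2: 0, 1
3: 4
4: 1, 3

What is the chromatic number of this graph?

0 and 2 are adjacent, so at least 2 colors are needed.
A valid assignment using 2 colors: 0=b, 1=b, 2=a, 3=b, 4=a. Every edge joins two different colors.

2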